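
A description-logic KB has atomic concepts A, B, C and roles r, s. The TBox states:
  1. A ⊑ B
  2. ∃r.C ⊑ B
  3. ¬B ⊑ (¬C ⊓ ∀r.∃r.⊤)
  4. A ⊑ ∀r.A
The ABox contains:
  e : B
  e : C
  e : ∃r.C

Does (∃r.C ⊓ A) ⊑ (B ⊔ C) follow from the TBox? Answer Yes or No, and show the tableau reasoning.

1. (∃r.C ⊓ A) ⊑ (B ⊔ C)  ⇔  ((∃r.C ⊓ A) ⊓ (¬B ⊓ ¬C)) unsat w.r.t. T
   all branches close; clash {B, ¬B} at x₀
2. Hence (∃r.C ⊓ A) ⊑ (B ⊔ C): entailed.

Yes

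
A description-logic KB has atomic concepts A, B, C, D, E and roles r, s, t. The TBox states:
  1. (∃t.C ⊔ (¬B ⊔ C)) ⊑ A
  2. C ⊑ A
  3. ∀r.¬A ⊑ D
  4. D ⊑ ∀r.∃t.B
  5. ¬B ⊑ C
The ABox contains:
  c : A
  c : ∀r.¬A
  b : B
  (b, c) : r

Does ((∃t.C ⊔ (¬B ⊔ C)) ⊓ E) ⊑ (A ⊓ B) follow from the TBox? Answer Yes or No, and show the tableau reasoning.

1. ((∃t.C ⊔ (¬B ⊔ C)) ⊓ E) ⊑ (A ⊓ B)  ⇔  (((∃t.C ⊔ (¬B ⊔ C)) ⊓ E) ⊓ (¬A ⊔ ¬B)) unsat w.r.t. T
   apply at x₀: (∃t.C ⊔ (¬B ⊔ C))⊑A
   open: L(x₀) ⊇ {A, C, E, ¬B, ¬D, …} (+ ∃-successors)
2. Hence ((∃t.C ⊔ (¬B ⊔ C)) ⊓ E) ⊑ (A ⊓ B): not entailed.

No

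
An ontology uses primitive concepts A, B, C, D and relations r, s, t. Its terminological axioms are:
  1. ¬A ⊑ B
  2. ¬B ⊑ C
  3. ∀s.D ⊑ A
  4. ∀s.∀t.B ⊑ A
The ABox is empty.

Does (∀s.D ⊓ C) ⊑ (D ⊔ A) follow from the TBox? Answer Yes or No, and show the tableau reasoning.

1. (∀s.D ⊓ C) ⊑ (D ⊔ A)  ⇔  ((∀s.D ⊓ C) ⊓ (¬D ⊓ ¬A)) unsat w.r.t. T
   all branches close; clash {A, ¬A} at x₀
2. Hence (∀s.D ⊓ C) ⊑ (D ⊔ A): entailed.

Yes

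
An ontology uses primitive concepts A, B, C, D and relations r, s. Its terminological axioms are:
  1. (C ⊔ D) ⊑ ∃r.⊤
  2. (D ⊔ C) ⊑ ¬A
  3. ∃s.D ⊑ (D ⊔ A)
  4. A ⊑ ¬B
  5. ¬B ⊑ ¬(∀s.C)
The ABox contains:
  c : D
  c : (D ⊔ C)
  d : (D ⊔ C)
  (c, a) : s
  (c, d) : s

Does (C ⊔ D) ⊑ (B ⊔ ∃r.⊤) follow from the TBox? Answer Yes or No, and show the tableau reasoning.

Yes

1. (C ⊔ D) ⊑ (B ⊔ ∃r.⊤)  ⇔  ((C ⊔ D) ⊓ (¬B ⊓ ∀r.⊥)) unsat w.r.t. T
   all branches close; clash ⊥ at an ∃-successor
2. Hence (C ⊔ D) ⊑ (B ⊔ ∃r.⊤): entailed.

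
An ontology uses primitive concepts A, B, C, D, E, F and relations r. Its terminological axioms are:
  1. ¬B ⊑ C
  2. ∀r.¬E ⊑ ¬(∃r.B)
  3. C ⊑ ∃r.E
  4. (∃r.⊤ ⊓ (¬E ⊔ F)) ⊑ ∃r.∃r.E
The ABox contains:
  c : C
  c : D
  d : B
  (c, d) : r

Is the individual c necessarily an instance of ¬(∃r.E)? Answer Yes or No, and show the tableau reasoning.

1. c : ¬(∃r.E)?  L(c) = {C, D} ∪ {∃r.E}
   open: L(c) ⊇ {C, D, E, ¬F, ∃r.E} (+ ∃-successors) — c ∉ ¬(∃r.E) possible
2. Hence c : ¬(∃r.E): not entailed.

No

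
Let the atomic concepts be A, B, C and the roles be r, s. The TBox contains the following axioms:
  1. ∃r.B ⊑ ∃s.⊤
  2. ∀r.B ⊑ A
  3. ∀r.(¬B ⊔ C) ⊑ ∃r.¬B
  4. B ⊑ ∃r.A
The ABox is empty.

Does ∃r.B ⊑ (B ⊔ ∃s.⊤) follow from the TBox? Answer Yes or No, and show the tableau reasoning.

Yes

1. ∃r.B ⊑ (B ⊔ ∃s.⊤)  ⇔  (∃r.B ⊓ (¬B ⊓ ∀s.⊥)) unsat w.r.t. T
   all branches close; clash ⊥ at an ∃-successor
2. Hence ∃r.B ⊑ (B ⊔ ∃s.⊤): entailed.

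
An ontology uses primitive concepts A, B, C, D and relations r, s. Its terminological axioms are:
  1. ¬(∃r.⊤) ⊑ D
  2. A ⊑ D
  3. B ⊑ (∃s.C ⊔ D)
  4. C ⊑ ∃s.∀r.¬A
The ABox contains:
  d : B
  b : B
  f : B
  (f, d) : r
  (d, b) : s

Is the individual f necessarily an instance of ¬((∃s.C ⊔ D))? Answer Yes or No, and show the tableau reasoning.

No

1. f : ¬((∃s.C ⊔ D))?  L(f) = {B} ∪ {(∃s.C ⊔ D)}
   open: L(f) ⊇ {B, ¬A, ¬C, ∃r.⊤, ∃s.C} (+ ∃-successors) — f ∉ ¬((∃s.C ⊔ D)) possible
2. Hence f : ¬((∃s.C ⊔ D)): not entailed.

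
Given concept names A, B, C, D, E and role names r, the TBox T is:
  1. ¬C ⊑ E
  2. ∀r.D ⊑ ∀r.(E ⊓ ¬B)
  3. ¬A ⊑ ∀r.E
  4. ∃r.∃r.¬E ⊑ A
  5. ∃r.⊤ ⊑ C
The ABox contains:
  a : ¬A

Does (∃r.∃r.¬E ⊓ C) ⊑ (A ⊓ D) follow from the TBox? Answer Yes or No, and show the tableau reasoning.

No

1. (∃r.∃r.¬E ⊓ C) ⊑ (A ⊓ D)  ⇔  ((∃r.∃r.¬E ⊓ C) ⊓ (¬A ⊔ ¬D)) unsat w.r.t. T
   apply at x₀: ∃r.∃r.¬E⊑A
   open: L(x₀) ⊇ {A, C, ¬D, ∃r.¬D, ∃r.∃r.¬E} (+ ∃-successors)
2. Hence (∃r.∃r.¬E ⊓ C) ⊑ (A ⊓ D): not entailed.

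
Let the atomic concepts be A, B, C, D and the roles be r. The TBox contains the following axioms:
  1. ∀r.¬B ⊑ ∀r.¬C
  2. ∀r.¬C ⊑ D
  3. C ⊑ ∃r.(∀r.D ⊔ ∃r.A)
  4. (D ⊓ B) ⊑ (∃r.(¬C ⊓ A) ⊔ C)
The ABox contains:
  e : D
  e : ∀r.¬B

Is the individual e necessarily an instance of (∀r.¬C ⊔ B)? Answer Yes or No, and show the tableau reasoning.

Yes

1. e : (∀r.¬C ⊔ B)?  L(e) = {D, ∀r.¬B} ∪ {(∃r.C ⊓ ¬B)}
   clash {C, ¬C} at an ∃-successor — e ∈ (∀r.¬C ⊔ B)
2. Hence e : (∀r.¬C ⊔ B): entailed.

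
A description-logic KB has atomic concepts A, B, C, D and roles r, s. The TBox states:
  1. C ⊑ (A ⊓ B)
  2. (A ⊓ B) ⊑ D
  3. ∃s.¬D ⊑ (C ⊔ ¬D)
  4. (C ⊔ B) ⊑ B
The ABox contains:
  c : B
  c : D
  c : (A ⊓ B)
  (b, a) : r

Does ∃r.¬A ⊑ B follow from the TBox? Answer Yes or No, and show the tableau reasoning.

No

1. ∃r.¬A ⊑ B  ⇔  (∃r.¬A ⊓ ¬B) unsat w.r.t. T
   open: L(x₀) ⊇ {¬B, ¬C, ∀s.D, ∃r.¬A} (+ ∃-successors)
2. Hence ∃r.¬A ⊑ B: not entailed.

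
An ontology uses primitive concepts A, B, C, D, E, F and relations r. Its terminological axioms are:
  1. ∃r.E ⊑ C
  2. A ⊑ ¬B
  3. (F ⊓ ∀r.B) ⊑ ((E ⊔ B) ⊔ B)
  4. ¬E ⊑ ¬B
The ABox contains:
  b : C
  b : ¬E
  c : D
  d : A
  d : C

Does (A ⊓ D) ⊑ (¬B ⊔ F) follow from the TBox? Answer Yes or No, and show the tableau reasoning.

Yes

1. (A ⊓ D) ⊑ (¬B ⊔ F)  ⇔  ((A ⊓ D) ⊓ (B ⊓ ¬F)) unsat w.r.t. T
   all branches close; clash {B, ¬B} at x₀
2. Hence (A ⊓ D) ⊑ (¬B ⊔ F): entailed.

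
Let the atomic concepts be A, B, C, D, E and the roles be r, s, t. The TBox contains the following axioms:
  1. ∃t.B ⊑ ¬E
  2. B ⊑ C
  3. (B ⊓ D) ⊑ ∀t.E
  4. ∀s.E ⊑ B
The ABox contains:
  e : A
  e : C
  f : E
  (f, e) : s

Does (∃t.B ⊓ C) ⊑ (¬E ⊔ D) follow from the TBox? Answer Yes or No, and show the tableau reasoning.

Yes

1. (∃t.B ⊓ C) ⊑ (¬E ⊔ D)  ⇔  ((∃t.B ⊓ C) ⊓ (E ⊓ ¬D)) unsat w.r.t. T
   all branches close; clash {E, ¬E} at x₀
2. Hence (∃t.B ⊓ C) ⊑ (¬E ⊔ D): entailed.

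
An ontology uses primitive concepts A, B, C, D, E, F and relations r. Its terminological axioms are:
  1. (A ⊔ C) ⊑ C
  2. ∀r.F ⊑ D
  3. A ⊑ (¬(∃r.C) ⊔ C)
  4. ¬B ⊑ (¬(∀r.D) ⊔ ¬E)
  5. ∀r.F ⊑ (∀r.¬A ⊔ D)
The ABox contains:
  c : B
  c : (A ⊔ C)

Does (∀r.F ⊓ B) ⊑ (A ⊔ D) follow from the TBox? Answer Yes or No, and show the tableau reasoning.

1. (∀r.F ⊓ B) ⊑ (A ⊔ D)  ⇔  ((∀r.F ⊓ B) ⊓ (¬A ⊓ ¬D)) unsat w.r.t. T
   all branches close; clash {D, ¬D} at x₀
2. Hence (∀r.F ⊓ B) ⊑ (A ⊔ D): entailed.

Yes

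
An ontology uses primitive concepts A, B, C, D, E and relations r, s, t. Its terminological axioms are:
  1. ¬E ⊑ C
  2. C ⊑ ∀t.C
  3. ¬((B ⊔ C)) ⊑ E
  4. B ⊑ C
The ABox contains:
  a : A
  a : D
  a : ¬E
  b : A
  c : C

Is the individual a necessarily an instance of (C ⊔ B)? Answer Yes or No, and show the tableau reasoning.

1. a : (C ⊔ B)?  L(a) = {A, D, ¬E} ∪ {(¬C ⊓ ¬B)}
   clash {C, ¬C} at a — a ∈ (C ⊔ B)
2. Hence a : (C ⊔ B): entailed.

Yes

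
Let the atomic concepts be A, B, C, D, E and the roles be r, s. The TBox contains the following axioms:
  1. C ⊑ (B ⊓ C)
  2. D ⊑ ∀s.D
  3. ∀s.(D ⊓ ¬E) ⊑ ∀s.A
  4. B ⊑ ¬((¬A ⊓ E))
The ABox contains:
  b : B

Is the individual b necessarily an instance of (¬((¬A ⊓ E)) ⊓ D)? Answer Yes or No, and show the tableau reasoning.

No

1. b : (¬((¬A ⊓ E)) ⊓ D)?  L(b) = {B} ∪ {((¬A ⊓ E) ⊔ ¬D)}
   apply at b: B⊑¬((¬A ⊓ E))
   open: L(b) ⊇ {A, B, ¬C, ¬D, ∃s.(¬D ⊔ E)} (+ ∃-successors) — b ∉ (¬((¬A ⊓ E)) ⊓ D) possible
2. Hence b : (¬((¬A ⊓ E)) ⊓ D): not entailed.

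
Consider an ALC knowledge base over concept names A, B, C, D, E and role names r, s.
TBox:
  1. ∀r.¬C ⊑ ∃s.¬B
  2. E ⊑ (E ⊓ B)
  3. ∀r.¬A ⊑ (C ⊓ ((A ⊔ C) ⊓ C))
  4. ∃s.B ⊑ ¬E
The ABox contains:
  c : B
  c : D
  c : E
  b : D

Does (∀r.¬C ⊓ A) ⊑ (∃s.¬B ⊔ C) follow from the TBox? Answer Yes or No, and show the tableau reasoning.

Yes

1. (∀r.¬C ⊓ A) ⊑ (∃s.¬B ⊔ C)  ⇔  ((∀r.¬C ⊓ A) ⊓ (∀s.B ⊓ ¬C)) unsat w.r.t. T
   all branches close; clash {E, ¬E} at x₀
2. Hence (∀r.¬C ⊓ A) ⊑ (∃s.¬B ⊔ C): entailed.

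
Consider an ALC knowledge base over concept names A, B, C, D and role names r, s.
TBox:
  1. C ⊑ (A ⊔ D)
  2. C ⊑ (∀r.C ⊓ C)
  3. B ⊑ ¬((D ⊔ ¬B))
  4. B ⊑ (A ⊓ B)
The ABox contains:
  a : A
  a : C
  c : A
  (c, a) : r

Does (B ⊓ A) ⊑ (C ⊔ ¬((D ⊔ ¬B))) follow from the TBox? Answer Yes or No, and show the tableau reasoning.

1. (B ⊓ A) ⊑ (C ⊔ ¬((D ⊔ ¬B)))  ⇔  ((B ⊓ A) ⊓ (¬C ⊓ (D ⊔ ¬B))) unsat w.r.t. T
   all branches close; clash {B, ¬B} at x₀
2. Hence (B ⊓ A) ⊑ (C ⊔ ¬((D ⊔ ¬B))): entailed.

Yes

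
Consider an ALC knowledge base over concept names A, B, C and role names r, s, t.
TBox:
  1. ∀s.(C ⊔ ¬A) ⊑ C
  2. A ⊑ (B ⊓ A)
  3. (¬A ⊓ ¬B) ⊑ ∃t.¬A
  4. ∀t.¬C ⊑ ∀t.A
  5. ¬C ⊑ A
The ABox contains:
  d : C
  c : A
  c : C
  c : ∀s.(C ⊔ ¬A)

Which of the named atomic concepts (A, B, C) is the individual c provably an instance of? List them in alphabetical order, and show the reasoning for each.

1. c : A?  L(c) = {A, C, ∀s.(C ⊔ ¬A)} ∪ {¬A}
   clash {A, ¬A} at c — c ∈ A
2. c : B?  L(c) = {A, C, ∀s.(C ⊔ ¬A)} ∪ {¬B}
   clash {B, ¬B} at c — c ∈ B
3. c : C?  L(c) = {A, C, ∀s.(C ⊔ ¬A)} ∪ {¬C}
   clash {C, ¬C} at c — c ∈ C
4. Entailed for c: {A, B, C}

{A, B, C}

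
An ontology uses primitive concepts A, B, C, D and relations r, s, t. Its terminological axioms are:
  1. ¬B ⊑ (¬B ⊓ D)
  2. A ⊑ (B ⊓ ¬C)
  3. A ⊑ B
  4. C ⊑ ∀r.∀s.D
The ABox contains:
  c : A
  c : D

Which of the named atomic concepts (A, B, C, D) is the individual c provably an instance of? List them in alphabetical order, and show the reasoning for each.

{A, B, D}

1. c : A?  L(c) = {A, D} ∪ {¬A}
   clash {A, ¬A} at c — c ∈ A
2. c : B?  L(c) = {A, D} ∪ {¬B}
   clash {B, ¬B} at c — c ∈ B
3. c : C?  L(c) = {A, D} ∪ {¬C}
   apply at c: A⊑(B ⊓ ¬C); A⊑B
   open: L(c) ⊇ {A, B, D, ¬C} — c ∉ C possible
4. c : D?  L(c) = {A, D} ∪ {¬D}
   clash {D, ¬D} at c — c ∈ D
5. Entailed for c: {A, B, D}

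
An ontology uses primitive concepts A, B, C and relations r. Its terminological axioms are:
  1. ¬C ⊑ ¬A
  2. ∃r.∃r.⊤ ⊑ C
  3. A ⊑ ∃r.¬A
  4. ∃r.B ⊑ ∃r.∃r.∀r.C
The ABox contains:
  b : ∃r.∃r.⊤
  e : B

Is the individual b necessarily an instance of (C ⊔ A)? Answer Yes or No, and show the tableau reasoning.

1. b : (C ⊔ A)?  L(b) = {∃r.∃r.⊤} ∪ {(¬C ⊓ ¬A)}
   clash {C, ¬C} at b — b ∈ (C ⊔ A)
2. Hence b : (C ⊔ A): entailed.

Yes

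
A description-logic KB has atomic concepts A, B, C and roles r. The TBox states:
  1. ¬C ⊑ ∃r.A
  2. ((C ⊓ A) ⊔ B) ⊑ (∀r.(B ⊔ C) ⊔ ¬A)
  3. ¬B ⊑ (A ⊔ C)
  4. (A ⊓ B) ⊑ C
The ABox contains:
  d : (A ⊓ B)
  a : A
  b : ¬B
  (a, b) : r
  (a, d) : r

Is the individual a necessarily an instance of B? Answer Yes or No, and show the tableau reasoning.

No

1. a : B?  L(a) = {A} ∪ {¬B}
   apply at a: ¬B⊑(A ⊔ C)
   open: L(a) ⊇ {A, C, ¬B, ∀r.(B ⊔ C)} — a ∉ B possible
2. Hence a : B: not entailed.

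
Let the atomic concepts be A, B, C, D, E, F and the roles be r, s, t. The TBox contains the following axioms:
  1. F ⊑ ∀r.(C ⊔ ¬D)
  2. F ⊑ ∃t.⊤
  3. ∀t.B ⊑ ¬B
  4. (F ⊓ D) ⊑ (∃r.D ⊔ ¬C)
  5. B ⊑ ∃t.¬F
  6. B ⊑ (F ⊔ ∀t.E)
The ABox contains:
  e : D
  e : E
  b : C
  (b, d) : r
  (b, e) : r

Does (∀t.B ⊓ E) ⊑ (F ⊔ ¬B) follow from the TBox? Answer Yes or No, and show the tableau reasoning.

Yes

1. (∀t.B ⊓ E) ⊑ (F ⊔ ¬B)  ⇔  ((∀t.B ⊓ E) ⊓ (¬F ⊓ B)) unsat w.r.t. T
   all branches close; clash {B, ¬B} at x₀
2. Hence (∀t.B ⊓ E) ⊑ (F ⊔ ¬B): entailed.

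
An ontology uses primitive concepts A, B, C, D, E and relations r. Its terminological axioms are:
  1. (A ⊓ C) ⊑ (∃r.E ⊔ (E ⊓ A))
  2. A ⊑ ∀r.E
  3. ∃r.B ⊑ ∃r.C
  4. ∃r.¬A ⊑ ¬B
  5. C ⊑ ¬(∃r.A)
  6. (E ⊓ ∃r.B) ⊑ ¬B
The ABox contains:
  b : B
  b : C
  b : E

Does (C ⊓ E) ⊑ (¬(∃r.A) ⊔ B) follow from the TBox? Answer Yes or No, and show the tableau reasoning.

1. (C ⊓ E) ⊑ (¬(∃r.A) ⊔ B)  ⇔  ((C ⊓ E) ⊓ (∃r.A ⊓ ¬B)) unsat w.r.t. T
   all branches close; clash {A, ¬A} at an ∃-successor
2. Hence (C ⊓ E) ⊑ (¬(∃r.A) ⊔ B): entailed.

Yes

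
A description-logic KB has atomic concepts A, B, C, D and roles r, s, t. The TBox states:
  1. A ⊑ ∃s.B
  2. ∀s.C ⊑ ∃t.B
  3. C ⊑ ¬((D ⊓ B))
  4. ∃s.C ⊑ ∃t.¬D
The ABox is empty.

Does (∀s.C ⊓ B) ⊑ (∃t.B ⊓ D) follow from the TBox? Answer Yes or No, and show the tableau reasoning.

No

1. (∀s.C ⊓ B) ⊑ (∃t.B ⊓ D)  ⇔  ((∀s.C ⊓ B) ⊓ (∀t.¬B ⊔ ¬D)) unsat w.r.t. T
   apply at x₀: ∀s.C⊑∃t.B
   open: L(x₀) ⊇ {B, ¬A, ¬C, ¬D, ∀s.C, …} (+ ∃-successors)
2. Hence (∀s.C ⊓ B) ⊑ (∃t.B ⊓ D): not entailed.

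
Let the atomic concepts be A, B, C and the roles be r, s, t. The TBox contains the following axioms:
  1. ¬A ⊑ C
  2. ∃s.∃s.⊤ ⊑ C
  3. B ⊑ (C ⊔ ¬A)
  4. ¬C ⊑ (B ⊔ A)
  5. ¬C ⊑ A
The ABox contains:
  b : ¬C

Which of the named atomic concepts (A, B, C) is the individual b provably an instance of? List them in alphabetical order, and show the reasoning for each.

{A}

1. b : A?  L(b) = {¬C} ∪ {¬A}
   clash {C, ¬C} at b — b ∈ A
2. b : B?  L(b) = {¬C} ∪ {¬B}
   apply at b: ¬C⊑(B ⊔ A); ¬C⊑A
   open: L(b) ⊇ {A, ¬B, ¬C, ∀s.∀s.⊥} — b ∉ B possible
3. b : C?  L(b) = {¬C} ∪ {¬C}
   apply at b: ¬C⊑(B ⊔ A); ¬C⊑A
   open: L(b) ⊇ {A, ¬B, ¬C, ∀s.∀s.⊥} — b ∉ C possible
4. Entailed for b: {A}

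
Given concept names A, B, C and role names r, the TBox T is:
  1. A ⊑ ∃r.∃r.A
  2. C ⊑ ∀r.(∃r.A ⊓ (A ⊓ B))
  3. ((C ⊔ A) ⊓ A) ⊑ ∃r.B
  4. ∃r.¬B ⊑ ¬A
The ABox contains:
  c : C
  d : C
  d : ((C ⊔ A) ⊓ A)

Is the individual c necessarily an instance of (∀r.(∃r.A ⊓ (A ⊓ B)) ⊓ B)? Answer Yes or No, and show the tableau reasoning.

No

1. c : (∀r.(∃r.A ⊓ (A ⊓ B)) ⊓ B)?  L(c) = {C} ∪ {(∃r.(∀r.¬A ⊔ (¬A ⊔ ¬B)) ⊔ ¬B)}
   apply at c: C⊑∀r.(∃r.A ⊓ (A ⊓ B))
   open: L(c) ⊇ {C, ¬A, ¬B, ∀r.(∃r.A ⊓ (A ⊓ B)), ∀r.B} — c ∉ (∀r.(∃r.A ⊓ (A ⊓ B)) ⊓ B) possible
2. Hence c : (∀r.(∃r.A ⊓ (A ⊓ B)) ⊓ B): not entailed.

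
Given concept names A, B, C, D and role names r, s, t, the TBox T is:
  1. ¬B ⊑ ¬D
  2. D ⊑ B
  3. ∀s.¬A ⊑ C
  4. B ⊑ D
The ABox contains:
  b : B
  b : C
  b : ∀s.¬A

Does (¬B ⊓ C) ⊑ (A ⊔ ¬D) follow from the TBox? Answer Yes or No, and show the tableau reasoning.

1. (¬B ⊓ C) ⊑ (A ⊔ ¬D)  ⇔  ((¬B ⊓ C) ⊓ (¬A ⊓ D)) unsat w.r.t. T
   all branches close; clash {D, ¬D} at x₀
2. Hence (¬B ⊓ C) ⊑ (A ⊔ ¬D): entailed.

Yes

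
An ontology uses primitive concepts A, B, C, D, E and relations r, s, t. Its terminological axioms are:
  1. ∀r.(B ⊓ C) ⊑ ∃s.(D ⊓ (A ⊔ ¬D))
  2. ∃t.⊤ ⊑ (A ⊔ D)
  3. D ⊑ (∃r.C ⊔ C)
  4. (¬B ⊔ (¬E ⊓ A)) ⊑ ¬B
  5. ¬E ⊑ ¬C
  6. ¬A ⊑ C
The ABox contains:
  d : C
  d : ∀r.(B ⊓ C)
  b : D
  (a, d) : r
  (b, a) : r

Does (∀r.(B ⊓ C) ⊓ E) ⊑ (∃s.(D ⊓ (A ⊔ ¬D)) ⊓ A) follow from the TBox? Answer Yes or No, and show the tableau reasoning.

1. (∀r.(B ⊓ C) ⊓ E) ⊑ (∃s.(D ⊓ (A ⊔ ¬D)) ⊓ A)  ⇔  ((∀r.(B ⊓ C) ⊓ E) ⊓ (∀s.(¬D ⊔ (¬A ⊓ D)) ⊔ ¬A)) unsat w.r.t. T
   apply at x₀: ∀r.(B ⊓ C)⊑∃s.(D ⊓ (A ⊔ ¬D))
   open: L(x₀) ⊇ {B, C, E, ¬A, ¬D, …} (+ ∃-successors)
2. Hence (∀r.(B ⊓ C) ⊓ E) ⊑ (∃s.(D ⊓ (A ⊔ ¬D)) ⊓ A): not entailed.

No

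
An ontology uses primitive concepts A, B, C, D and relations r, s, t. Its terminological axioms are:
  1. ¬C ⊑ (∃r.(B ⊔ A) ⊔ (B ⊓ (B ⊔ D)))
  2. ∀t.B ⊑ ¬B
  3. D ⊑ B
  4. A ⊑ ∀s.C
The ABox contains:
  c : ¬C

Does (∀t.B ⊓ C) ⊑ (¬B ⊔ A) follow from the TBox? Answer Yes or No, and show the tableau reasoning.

1. (∀t.B ⊓ C) ⊑ (¬B ⊔ A)  ⇔  ((∀t.B ⊓ C) ⊓ (B ⊓ ¬A)) unsat w.r.t. T
   all branches close; clash {B, ¬B} at x₀
2. Hence (∀t.B ⊓ C) ⊑ (¬B ⊔ A): entailed.

Yes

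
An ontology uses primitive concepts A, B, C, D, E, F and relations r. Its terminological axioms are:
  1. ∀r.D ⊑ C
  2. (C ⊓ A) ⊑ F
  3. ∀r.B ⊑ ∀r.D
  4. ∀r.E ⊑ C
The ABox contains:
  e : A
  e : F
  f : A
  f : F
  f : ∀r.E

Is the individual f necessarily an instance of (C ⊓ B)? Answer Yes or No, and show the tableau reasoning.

1. f : (C ⊓ B)?  L(f) = {A, F, ∀r.E} ∪ {(¬C ⊔ ¬B)}
   apply at f: ∀r.E⊑C
   open: L(f) ⊇ {A, C, F, ¬B, ∀r.E, …} (+ ∃-successors) — f ∉ (C ⊓ B) possible
2. Hence f : (C ⊓ B): not entailed.

No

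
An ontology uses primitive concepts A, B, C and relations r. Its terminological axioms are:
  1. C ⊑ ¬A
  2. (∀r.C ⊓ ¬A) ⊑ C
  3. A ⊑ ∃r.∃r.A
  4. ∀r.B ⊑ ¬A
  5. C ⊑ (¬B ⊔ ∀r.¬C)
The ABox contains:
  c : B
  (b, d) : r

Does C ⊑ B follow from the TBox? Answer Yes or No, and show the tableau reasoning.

No

1. C ⊑ B  ⇔  (C ⊓ ¬B) unsat w.r.t. T
   apply at x₀: C⊑¬A; C⊑(¬B ⊔ ∀r.¬C)
   open: L(x₀) ⊇ {C, ¬A, ¬B}
2. Hence C ⊑ B: not entailed.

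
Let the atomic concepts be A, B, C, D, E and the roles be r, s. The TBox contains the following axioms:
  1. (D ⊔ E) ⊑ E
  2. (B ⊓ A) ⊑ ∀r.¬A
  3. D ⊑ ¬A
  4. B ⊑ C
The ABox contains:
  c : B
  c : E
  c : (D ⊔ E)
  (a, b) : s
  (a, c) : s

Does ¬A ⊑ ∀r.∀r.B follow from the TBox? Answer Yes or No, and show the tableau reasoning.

1. ¬A ⊑ ∀r.∀r.B  ⇔  (¬A ⊓ ∃r.∃r.¬B) unsat w.r.t. T
   open: L(x₀) ⊇ {¬A, ¬B, ¬D, ¬E, ∃r.∃r.¬B} (+ ∃-successors)
2. Hence ¬A ⊑ ∀r.∀r.B: not entailed.

No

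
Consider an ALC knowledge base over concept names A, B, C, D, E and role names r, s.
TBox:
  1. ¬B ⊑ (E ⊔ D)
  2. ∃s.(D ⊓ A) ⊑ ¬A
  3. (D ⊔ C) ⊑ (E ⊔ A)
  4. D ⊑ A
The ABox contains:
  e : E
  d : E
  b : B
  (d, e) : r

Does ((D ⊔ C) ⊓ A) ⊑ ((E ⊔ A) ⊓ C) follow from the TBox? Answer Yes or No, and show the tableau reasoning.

No

1. ((D ⊔ C) ⊓ A) ⊑ ((E ⊔ A) ⊓ C)  ⇔  (((D ⊔ C) ⊓ A) ⊓ ((¬E ⊓ ¬A) ⊔ ¬C)) unsat w.r.t. T
   apply at x₀: (D ⊔ C)⊑(E ⊔ A)
   open: L(x₀) ⊇ {A, B, D, ¬C, ∀s.(¬D ⊔ ¬A)}
2. Hence ((D ⊔ C) ⊓ A) ⊑ ((E ⊔ A) ⊓ C): not entailed.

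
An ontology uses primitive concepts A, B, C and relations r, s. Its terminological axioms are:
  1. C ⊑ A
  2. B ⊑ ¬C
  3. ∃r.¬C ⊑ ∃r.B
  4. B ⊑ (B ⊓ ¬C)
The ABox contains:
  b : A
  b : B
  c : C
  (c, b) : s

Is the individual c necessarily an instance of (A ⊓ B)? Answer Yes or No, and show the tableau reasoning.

No

1. c : (A ⊓ B)?  L(c) = {C} ∪ {(¬A ⊔ ¬B)}
   apply at c: C⊑A
   open: L(c) ⊇ {A, C, ¬B, ∀r.C} — c ∉ (A ⊓ B) possible
2. Hence c : (A ⊓ B): not entailed.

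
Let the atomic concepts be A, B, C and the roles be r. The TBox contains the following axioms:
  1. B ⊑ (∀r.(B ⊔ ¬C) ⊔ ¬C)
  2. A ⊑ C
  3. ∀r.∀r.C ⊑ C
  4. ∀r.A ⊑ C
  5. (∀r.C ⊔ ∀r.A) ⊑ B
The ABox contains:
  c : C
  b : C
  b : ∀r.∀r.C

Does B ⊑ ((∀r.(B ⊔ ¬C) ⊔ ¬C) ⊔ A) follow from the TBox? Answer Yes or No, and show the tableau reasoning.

1. B ⊑ ((∀r.(B ⊔ ¬C) ⊔ ¬C) ⊔ A)  ⇔  (B ⊓ ((∃r.(¬B ⊓ C) ⊓ C) ⊓ ¬A)) unsat w.r.t. T
   all branches close; clash {C, ¬C} at x₀
2. Hence B ⊑ ((∀r.(B ⊔ ¬C) ⊔ ¬C) ⊔ A): entailed.

Yes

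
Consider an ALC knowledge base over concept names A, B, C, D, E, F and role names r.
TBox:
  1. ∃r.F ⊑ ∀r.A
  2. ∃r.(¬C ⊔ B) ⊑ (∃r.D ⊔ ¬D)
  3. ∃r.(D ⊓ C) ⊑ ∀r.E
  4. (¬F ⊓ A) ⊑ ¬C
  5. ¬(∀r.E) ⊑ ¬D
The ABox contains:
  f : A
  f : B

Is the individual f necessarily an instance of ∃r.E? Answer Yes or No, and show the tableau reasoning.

1. f : ∃r.E?  L(f) = {A, B} ∪ {∀r.¬E}
   open: L(f) ⊇ {A, B, F, ∀r.(C ⊓ ¬B), ∀r.E, …} — f ∉ ∃r.E possible
2. Hence f : ∃r.E: not entailed.

No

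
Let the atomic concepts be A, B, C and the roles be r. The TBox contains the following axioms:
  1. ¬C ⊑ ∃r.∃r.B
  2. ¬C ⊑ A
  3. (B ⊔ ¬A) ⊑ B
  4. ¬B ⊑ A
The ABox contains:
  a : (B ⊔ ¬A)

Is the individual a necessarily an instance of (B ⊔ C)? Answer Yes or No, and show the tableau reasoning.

Yes

1. a : (B ⊔ C)?  L(a) = {(B ⊔ ¬A)} ∪ {(¬B ⊓ ¬C)}
   clash {A, ¬A} at a — a ∈ (B ⊔ C)
2. Hence a : (B ⊔ C): entailed.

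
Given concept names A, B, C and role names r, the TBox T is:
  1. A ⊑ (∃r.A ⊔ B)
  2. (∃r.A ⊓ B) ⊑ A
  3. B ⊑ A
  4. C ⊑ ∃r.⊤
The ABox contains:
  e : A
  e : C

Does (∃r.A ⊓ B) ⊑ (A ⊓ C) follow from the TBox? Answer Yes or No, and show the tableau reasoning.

1. (∃r.A ⊓ B) ⊑ (A ⊓ C)  ⇔  ((∃r.A ⊓ B) ⊓ (¬A ⊔ ¬C)) unsat w.r.t. T
   apply at x₀: (∃r.A ⊓ B)⊑A; B⊑A
   open: L(x₀) ⊇ {A, B, ¬C, ∃r.A} (+ ∃-successors)
2. Hence (∃r.A ⊓ B) ⊑ (A ⊓ C): not entailed.

No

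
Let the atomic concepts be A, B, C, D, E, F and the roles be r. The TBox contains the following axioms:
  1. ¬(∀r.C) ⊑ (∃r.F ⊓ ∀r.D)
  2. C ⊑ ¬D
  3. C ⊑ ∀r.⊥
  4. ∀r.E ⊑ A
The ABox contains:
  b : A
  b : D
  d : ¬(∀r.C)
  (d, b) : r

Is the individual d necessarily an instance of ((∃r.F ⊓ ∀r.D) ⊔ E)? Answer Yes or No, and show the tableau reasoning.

Yes

1. d : ((∃r.F ⊓ ∀r.D) ⊔ E)?  L(d) = {¬(∀r.C)} ∪ {((∀r.¬F ⊔ ∃r.¬D) ⊓ ¬E)}
   clash ⊥ at b — d ∈ ((∃r.F ⊓ ∀r.D) ⊔ E)
2. Hence d : ((∃r.F ⊓ ∀r.D) ⊔ E): entailed.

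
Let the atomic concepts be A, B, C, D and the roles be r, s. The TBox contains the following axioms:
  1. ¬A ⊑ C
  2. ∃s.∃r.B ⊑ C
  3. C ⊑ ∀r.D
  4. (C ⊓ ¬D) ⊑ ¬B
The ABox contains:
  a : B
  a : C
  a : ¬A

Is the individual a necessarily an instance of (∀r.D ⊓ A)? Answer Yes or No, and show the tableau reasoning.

1. a : (∀r.D ⊓ A)?  L(a) = {B, C, ¬A} ∪ {(∃r.¬D ⊔ ¬A)}
   apply at a: C⊑∀r.D
   open: L(a) ⊇ {B, C, D, ¬A, ∀r.D} — a ∉ (∀r.D ⊓ A) possible
2. Hence a : (∀r.D ⊓ A): not entailed.

No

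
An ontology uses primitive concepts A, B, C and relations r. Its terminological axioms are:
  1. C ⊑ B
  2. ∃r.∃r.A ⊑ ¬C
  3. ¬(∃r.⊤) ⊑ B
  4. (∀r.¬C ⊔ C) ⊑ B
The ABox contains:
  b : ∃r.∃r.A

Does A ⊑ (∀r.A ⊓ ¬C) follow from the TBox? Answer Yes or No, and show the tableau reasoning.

No

1. A ⊑ (∀r.A ⊓ ¬C)  ⇔  (A ⊓ (∃r.¬A ⊔ C)) unsat w.r.t. T
   open: L(x₀) ⊇ {A, ¬C, ∃r.C, ∃r.¬A, ∃r.⊤} (+ ∃-successors)
2. Hence A ⊑ (∀r.A ⊓ ¬C): not entailed.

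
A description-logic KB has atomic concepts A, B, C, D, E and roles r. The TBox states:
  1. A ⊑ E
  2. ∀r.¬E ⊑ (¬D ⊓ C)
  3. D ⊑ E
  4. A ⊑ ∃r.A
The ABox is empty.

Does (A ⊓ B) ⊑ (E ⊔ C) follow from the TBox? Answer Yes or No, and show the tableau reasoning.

1. (A ⊓ B) ⊑ (E ⊔ C)  ⇔  ((A ⊓ B) ⊓ (¬E ⊓ ¬C)) unsat w.r.t. T
   all branches close; clash {E, ¬E} at x₀
2. Hence (A ⊓ B) ⊑ (E ⊔ C): entailed.

Yes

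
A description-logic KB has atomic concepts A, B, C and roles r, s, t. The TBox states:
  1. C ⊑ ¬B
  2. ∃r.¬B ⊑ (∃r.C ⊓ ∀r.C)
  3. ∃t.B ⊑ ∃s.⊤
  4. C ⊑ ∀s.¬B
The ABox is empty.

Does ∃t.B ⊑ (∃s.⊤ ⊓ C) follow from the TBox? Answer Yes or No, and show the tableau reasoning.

No

1. ∃t.B ⊑ (∃s.⊤ ⊓ C)  ⇔  (∃t.B ⊓ (∀s.⊥ ⊔ ¬C)) unsat w.r.t. T
   apply at x₀: ∃t.B⊑∃s.⊤
   open: L(x₀) ⊇ {¬C, ∀r.B, ∃s.⊤, ∃t.B} (+ ∃-successors)
2. Hence ∃t.B ⊑ (∃s.⊤ ⊓ C): not entailed.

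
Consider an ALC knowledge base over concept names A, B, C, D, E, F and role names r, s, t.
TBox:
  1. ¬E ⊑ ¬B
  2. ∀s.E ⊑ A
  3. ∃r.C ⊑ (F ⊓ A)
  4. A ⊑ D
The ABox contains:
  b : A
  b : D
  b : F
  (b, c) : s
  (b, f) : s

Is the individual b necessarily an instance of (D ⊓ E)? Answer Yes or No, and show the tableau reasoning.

1. b : (D ⊓ E)?  L(b) = {A, D, F} ∪ {(¬D ⊔ ¬E)}
   open: L(b) ⊇ {A, D, F, ¬B, ¬E, …} — b ∉ (D ⊓ E) possible
2. Hence b : (D ⊓ E): not entailed.

No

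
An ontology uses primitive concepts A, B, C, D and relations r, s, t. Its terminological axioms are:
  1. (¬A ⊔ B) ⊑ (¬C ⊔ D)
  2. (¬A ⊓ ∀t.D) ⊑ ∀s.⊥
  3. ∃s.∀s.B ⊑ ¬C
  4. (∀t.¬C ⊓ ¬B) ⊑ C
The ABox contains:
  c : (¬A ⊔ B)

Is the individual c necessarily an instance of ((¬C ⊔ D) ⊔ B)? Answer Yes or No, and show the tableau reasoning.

Yes

1. c : ((¬C ⊔ D) ⊔ B)?  L(c) = {(¬A ⊔ B)} ∪ {((C ⊓ ¬D) ⊓ ¬B)}
   clash {B, ¬B} at c — c ∈ ((¬C ⊔ D) ⊔ B)
2. Hence c : ((¬C ⊔ D) ⊔ B): entailed.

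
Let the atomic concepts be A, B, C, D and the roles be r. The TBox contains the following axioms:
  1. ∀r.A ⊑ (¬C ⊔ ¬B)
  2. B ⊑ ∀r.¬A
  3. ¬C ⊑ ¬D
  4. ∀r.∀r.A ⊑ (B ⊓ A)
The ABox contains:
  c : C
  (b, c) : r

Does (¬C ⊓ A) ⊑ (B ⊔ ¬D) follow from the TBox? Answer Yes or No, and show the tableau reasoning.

1. (¬C ⊓ A) ⊑ (B ⊔ ¬D)  ⇔  ((¬C ⊓ A) ⊓ (¬B ⊓ D)) unsat w.r.t. T
   all branches close; clash {D, ¬D} at x₀
2. Hence (¬C ⊓ A) ⊑ (B ⊔ ¬D): entailed.

Yes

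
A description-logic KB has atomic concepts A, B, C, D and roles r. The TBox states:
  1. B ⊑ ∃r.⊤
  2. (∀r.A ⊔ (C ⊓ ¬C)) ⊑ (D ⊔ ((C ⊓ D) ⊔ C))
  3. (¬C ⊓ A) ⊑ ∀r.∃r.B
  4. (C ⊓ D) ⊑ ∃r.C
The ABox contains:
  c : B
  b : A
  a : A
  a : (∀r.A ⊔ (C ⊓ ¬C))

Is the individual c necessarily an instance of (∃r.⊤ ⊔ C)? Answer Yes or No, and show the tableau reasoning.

1. c : (∃r.⊤ ⊔ C)?  L(c) = {B} ∪ {(∀r.⊥ ⊓ ¬C)}
   clash {C, ¬C} at c — c ∈ (∃r.⊤ ⊔ C)
2. Hence c : (∃r.⊤ ⊔ C): entailed.

Yes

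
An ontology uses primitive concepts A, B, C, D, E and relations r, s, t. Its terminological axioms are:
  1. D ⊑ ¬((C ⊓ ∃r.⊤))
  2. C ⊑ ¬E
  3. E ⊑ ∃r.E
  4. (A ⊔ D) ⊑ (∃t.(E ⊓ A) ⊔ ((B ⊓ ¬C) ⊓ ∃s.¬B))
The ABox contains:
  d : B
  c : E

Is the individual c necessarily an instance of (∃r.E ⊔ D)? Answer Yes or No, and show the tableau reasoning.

Yes

1. c : (∃r.E ⊔ D)?  L(c) = {E} ∪ {(∀r.¬E ⊓ ¬D)}
   clash {E, ¬E} at c — c ∈ (∃r.E ⊔ D)
2. Hence c : (∃r.E ⊔ D): entailed.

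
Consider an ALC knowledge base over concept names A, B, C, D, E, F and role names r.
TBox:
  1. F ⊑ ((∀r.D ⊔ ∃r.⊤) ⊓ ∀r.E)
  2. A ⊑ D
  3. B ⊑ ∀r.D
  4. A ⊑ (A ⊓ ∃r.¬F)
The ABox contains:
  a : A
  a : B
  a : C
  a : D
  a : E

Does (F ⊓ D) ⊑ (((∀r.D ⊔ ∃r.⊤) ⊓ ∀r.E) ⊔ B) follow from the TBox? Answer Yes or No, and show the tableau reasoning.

1. (F ⊓ D) ⊑ (((∀r.D ⊔ ∃r.⊤) ⊓ ∀r.E) ⊔ B)  ⇔  ((F ⊓ D) ⊓ (((∃r.¬D ⊓ ∀r.⊥) ⊔ ∃r.¬E) ⊓ ¬B)) unsat w.r.t. T
   all branches close; clash {E, ¬E} at an ∃-successor
2. Hence (F ⊓ D) ⊑ (((∀r.D ⊔ ∃r.⊤) ⊓ ∀r.E) ⊔ B): entailed.

Yes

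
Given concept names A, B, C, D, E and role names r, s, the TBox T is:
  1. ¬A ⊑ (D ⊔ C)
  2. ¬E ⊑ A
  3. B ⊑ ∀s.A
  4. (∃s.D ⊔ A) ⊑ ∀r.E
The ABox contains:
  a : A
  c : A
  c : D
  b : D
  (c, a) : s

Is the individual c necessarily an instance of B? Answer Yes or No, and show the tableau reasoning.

1. c : B?  L(c) = {A, D} ∪ {¬B}
   open: L(c) ⊇ {A, D, ¬B, ∀r.E} — c ∉ B possible
2. Hence c : B: not entailed.

No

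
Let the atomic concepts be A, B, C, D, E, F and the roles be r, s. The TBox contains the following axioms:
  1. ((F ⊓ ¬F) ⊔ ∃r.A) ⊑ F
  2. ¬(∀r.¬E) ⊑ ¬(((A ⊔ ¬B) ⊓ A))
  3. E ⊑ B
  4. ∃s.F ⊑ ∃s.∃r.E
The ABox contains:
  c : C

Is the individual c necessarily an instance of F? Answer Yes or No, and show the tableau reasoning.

No

1. c : F?  L(c) = {C} ∪ {¬F}
   open: L(c) ⊇ {C, ¬E, ¬F, ∀r.¬A, ∀r.¬E, …} — c ∉ F possible
2. Hence c : F: not entailed.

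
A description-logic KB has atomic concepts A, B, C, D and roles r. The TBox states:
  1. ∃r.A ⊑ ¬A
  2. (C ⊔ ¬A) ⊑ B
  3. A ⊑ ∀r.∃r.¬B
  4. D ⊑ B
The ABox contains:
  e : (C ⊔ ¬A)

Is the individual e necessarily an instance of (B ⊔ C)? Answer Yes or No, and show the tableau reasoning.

1. e : (B ⊔ C)?  L(e) = {(C ⊔ ¬A)} ∪ {(¬B ⊓ ¬C)}
   clash {B, ¬B} at e — e ∈ (B ⊔ C)
2. Hence e : (B ⊔ C): entailed.

Yes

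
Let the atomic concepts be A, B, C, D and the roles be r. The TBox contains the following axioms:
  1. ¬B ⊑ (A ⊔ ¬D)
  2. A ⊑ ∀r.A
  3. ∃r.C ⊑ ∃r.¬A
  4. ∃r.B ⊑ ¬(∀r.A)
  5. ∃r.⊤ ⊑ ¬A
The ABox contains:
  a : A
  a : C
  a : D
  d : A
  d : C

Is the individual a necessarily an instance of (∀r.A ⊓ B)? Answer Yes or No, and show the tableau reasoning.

No

1. a : (∀r.A ⊓ B)?  L(a) = {A, C, D} ∪ {(∃r.¬A ⊔ ¬B)}
   apply at a: A⊑∀r.A
   open: L(a) ⊇ {A, C, D, ¬B, ∀r.A, …} — a ∉ (∀r.A ⊓ B) possible
2. Hence a : (∀r.A ⊓ B): not entailed.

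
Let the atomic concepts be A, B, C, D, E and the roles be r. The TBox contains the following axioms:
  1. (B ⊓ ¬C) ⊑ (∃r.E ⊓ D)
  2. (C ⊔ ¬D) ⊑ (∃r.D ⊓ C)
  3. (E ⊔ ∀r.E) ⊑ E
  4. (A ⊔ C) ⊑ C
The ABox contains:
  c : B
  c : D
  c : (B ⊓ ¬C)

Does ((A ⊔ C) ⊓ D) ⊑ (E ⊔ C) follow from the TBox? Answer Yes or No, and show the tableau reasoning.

1. ((A ⊔ C) ⊓ D) ⊑ (E ⊔ C)  ⇔  (((A ⊔ C) ⊓ D) ⊓ (¬E ⊓ ¬C)) unsat w.r.t. T
   all branches close; clash {C, ¬C} at x₀
2. Hence ((A ⊔ C) ⊓ D) ⊑ (E ⊔ C): entailed.

Yes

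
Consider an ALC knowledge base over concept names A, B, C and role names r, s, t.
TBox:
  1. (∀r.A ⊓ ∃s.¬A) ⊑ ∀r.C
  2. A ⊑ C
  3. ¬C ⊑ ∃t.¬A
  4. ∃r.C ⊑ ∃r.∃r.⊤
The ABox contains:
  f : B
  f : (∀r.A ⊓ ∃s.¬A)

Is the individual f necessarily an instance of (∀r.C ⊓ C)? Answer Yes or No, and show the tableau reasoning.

1. f : (∀r.C ⊓ C)?  L(f) = {B, (∀r.A ⊓ ∃s.¬A)} ∪ {(∃r.¬C ⊔ ¬C)}
   apply at f: (∀r.A ⊓ ∃s.¬A)⊑∀r.C
   open: L(f) ⊇ {B, ¬A, ¬C, ∀r.A, ∀r.C, …} (+ ∃-successors) — f ∉ (∀r.C ⊓ C) possible
2. Hence f : (∀r.C ⊓ C): not entailed.

No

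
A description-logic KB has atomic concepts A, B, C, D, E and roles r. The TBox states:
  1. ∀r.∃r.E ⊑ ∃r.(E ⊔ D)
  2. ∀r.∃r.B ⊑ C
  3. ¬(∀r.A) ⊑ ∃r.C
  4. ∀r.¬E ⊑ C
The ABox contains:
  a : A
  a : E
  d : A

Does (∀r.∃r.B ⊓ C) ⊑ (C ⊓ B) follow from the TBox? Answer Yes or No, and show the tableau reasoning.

1. (∀r.∃r.B ⊓ C) ⊑ (C ⊓ B)  ⇔  ((∀r.∃r.B ⊓ C) ⊓ (¬C ⊔ ¬B)) unsat w.r.t. T
   open: L(x₀) ⊇ {C, ¬B, ∀r.A, ∀r.∃r.B, ∃r.∀r.¬E} (+ ∃-successors)
2. Hence (∀r.∃r.B ⊓ C) ⊑ (C ⊓ B): not entailed.

No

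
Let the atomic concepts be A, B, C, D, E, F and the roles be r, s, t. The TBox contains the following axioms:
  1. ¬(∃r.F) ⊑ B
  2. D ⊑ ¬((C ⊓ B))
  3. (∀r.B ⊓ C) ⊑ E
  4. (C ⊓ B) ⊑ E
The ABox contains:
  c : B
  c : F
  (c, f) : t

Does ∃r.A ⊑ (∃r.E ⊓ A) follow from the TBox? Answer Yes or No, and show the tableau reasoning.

No

1. ∃r.A ⊑ (∃r.E ⊓ A)  ⇔  (∃r.A ⊓ (∀r.¬E ⊔ ¬A)) unsat w.r.t. T
   open: L(x₀) ⊇ {¬C, ∀r.¬E, ∃r.A, ∃r.F} (+ ∃-successors)
2. Hence ∃r.A ⊑ (∃r.E ⊓ A): not entailed.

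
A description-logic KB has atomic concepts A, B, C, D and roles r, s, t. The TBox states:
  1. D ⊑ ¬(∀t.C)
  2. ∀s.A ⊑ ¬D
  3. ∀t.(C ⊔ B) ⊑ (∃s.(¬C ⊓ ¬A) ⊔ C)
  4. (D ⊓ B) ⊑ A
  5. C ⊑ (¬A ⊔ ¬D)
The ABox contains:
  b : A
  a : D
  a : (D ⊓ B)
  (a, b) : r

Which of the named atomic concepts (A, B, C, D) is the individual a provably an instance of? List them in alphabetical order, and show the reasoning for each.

1. a : A?  L(a) = {D, (D ⊓ B)} ∪ {¬A}
   clash {A, ¬A} at a — a ∈ A
2. a : B?  L(a) = {D, (D ⊓ B)} ∪ {¬B}
   clash {B, ¬B} at a — a ∈ B
3. a : C?  L(a) = {D, (D ⊓ B)} ∪ {¬C}
   apply at a: D⊑¬(∀t.C); (D ⊓ B)⊑A
   open: L(a) ⊇ {A, B, D, ¬C, ∃s.¬A, …} (+ ∃-successors) — a ∉ C possible
4. a : D?  L(a) = {D, (D ⊓ B)} ∪ {¬D}
   clash {D, ¬D} at a — a ∈ D
5. Entailed for a: {A, B, D}

{A, B, D}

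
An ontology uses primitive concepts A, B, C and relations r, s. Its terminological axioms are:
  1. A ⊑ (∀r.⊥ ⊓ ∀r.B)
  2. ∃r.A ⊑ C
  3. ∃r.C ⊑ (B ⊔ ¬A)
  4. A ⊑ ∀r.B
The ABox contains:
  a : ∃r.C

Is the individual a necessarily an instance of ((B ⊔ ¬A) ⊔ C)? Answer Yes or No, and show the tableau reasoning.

1. a : ((B ⊔ ¬A) ⊔ C)?  L(a) = {∃r.C} ∪ {((¬B ⊓ A) ⊓ ¬C)}
   clash {C, ¬C} at a — a ∈ ((B ⊔ ¬A) ⊔ C)
2. Hence a : ((B ⊔ ¬A) ⊔ C): entailed.

Yes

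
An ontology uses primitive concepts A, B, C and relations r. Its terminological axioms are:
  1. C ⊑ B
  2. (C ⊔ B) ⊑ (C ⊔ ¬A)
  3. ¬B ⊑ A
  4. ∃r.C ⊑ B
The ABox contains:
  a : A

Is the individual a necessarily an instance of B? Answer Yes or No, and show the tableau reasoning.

1. a : B?  L(a) = {A} ∪ {¬B}
   open: L(a) ⊇ {A, ¬B, ¬C, ∀r.¬C} — a ∉ B possible
2. Hence a : B: not entailed.

No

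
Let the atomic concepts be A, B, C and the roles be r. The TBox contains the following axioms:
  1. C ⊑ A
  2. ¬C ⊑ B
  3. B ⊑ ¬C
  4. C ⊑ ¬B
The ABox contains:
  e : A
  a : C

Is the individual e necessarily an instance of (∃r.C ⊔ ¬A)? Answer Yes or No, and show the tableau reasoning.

1. e : (∃r.C ⊔ ¬A)?  L(e) = {A} ∪ {(∀r.¬C ⊓ A)}
   open: L(e) ⊇ {A, C, ¬B, ∀r.¬C} — e ∉ (∃r.C ⊔ ¬A) possible
2. Hence e : (∃r.C ⊔ ¬A): not entailed.

No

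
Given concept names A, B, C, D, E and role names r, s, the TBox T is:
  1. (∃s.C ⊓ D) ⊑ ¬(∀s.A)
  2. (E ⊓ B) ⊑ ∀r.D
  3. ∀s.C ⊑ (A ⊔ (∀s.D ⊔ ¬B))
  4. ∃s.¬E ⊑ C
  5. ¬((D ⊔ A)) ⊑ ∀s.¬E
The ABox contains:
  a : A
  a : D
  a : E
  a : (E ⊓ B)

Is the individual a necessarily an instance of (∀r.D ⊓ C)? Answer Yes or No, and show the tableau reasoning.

No

1. a : (∀r.D ⊓ C)?  L(a) = {A, D, E, (E ⊓ B)} ∪ {(∃r.¬D ⊔ ¬C)}
   apply at a: (E ⊓ B)⊑∀r.D
   open: L(a) ⊇ {A, B, D, E, ¬C, …} (+ ∃-successors) — a ∉ (∀r.D ⊓ C) possible
2. Hence a : (∀r.D ⊓ C): not entailed.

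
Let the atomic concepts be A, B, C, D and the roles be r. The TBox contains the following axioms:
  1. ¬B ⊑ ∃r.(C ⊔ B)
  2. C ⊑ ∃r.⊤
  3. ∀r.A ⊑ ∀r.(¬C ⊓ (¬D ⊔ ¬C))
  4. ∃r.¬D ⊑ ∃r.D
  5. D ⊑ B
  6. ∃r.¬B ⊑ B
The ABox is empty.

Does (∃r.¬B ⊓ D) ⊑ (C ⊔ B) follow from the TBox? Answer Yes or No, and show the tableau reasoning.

1. (∃r.¬B ⊓ D) ⊑ (C ⊔ B)  ⇔  ((∃r.¬B ⊓ D) ⊓ (¬C ⊓ ¬B)) unsat w.r.t. T
   all branches close; clash {B, ¬B} at x₀
2. Hence (∃r.¬B ⊓ D) ⊑ (C ⊔ B): entailed.

Yes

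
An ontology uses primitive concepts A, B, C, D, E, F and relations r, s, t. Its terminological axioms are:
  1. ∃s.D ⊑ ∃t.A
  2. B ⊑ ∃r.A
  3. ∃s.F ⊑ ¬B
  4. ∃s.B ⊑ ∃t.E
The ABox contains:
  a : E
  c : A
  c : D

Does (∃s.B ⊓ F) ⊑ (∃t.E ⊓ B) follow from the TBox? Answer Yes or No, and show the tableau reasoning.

No

1. (∃s.B ⊓ F) ⊑ (∃t.E ⊓ B)  ⇔  ((∃s.B ⊓ F) ⊓ (∀t.¬E ⊔ ¬B)) unsat w.r.t. T
   apply at x₀: ∃s.B⊑∃t.E
   open: L(x₀) ⊇ {F, ¬B, ∀s.¬D, ∃s.B, ∃t.E} (+ ∃-successors)
2. Hence (∃s.B ⊓ F) ⊑ (∃t.E ⊓ B): not entailed.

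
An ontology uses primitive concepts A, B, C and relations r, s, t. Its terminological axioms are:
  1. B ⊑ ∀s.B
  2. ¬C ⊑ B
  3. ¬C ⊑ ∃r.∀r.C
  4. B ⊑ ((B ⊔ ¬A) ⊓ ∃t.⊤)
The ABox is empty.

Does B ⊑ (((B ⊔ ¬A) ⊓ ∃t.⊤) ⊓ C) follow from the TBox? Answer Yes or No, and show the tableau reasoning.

No

1. B ⊑ (((B ⊔ ¬A) ⊓ ∃t.⊤) ⊓ C)  ⇔  (B ⊓ (((¬B ⊓ A) ⊔ ∀t.⊥) ⊔ ¬C)) unsat w.r.t. T
   apply at x₀: B⊑∀s.B; B⊑((B ⊔ ¬A) ⊓ ∃t.⊤)
   open: L(x₀) ⊇ {B, ¬C, ∀s.B, ∃r.∀r.C, ∃t.⊤} (+ ∃-successors)
2. Hence B ⊑ (((B ⊔ ¬A) ⊓ ∃t.⊤) ⊓ C): not entailed.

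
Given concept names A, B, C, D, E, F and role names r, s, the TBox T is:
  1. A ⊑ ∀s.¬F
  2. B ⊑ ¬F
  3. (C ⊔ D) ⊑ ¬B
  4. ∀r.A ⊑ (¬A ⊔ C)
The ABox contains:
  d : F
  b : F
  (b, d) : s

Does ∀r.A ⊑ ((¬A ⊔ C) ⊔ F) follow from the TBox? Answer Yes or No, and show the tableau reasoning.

1. ∀r.A ⊑ ((¬A ⊔ C) ⊔ F)  ⇔  (∀r.A ⊓ ((A ⊓ ¬C) ⊓ ¬F)) unsat w.r.t. T
   all branches close; clash {C, ¬C} at x₀
2. Hence ∀r.A ⊑ ((¬A ⊔ C) ⊔ F): entailed.

Yes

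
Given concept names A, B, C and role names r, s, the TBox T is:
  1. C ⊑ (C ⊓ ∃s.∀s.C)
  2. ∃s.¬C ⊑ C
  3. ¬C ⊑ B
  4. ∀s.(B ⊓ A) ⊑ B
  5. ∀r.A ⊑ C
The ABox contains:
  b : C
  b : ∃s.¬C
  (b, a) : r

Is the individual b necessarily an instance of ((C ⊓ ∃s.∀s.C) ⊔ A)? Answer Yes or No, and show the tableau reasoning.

1. b : ((C ⊓ ∃s.∀s.C) ⊔ A)?  L(b) = {C, ∃s.¬C} ∪ {((¬C ⊔ ∀s.∃s.¬C) ⊓ ¬A)}
   clash {C, ¬C} at an ∃-successor — b ∈ ((C ⊓ ∃s.∀s.C) ⊔ A)
2. Hence b : ((C ⊓ ∃s.∀s.C) ⊔ A): entailed.

Yes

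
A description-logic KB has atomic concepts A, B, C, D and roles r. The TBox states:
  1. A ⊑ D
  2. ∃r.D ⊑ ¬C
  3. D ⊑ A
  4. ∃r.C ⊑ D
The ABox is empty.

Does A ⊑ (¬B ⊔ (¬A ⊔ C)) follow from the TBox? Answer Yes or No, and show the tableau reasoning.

1. A ⊑ (¬B ⊔ (¬A ⊔ C))  ⇔  (A ⊓ (B ⊓ (A ⊓ ¬C))) unsat w.r.t. T
   apply at x₀: A⊑D
   open: L(x₀) ⊇ {A, B, D, ¬C}
2. Hence A ⊑ (¬B ⊔ (¬A ⊔ C)): not entailed.

No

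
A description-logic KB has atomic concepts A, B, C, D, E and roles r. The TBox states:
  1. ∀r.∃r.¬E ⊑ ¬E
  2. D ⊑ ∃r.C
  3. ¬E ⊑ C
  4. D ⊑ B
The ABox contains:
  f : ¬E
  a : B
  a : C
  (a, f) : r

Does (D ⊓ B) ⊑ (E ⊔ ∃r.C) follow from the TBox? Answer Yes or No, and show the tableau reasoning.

1. (D ⊓ B) ⊑ (E ⊔ ∃r.C)  ⇔  ((D ⊓ B) ⊓ (¬E ⊓ ∀r.¬C)) unsat w.r.t. T
   all branches close; clash {C, ¬C} at an ∃-successor
2. Hence (D ⊓ B) ⊑ (E ⊔ ∃r.C): entailed.

Yes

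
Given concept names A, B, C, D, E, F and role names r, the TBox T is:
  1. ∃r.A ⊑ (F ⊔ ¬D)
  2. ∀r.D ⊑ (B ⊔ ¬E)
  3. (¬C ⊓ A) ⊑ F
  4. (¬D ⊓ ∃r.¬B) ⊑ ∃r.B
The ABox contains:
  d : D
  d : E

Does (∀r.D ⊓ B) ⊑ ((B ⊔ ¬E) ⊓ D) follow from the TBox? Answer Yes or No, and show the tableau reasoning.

1. (∀r.D ⊓ B) ⊑ ((B ⊔ ¬E) ⊓ D)  ⇔  ((∀r.D ⊓ B) ⊓ ((¬B ⊓ E) ⊔ ¬D)) unsat w.r.t. T
   apply at x₀: ∀r.D⊑(B ⊔ ¬E)
   open: L(x₀) ⊇ {B, C, ¬D, ∀r.B, ∀r.D, …}
2. Hence (∀r.D ⊓ B) ⊑ ((B ⊔ ¬E) ⊓ D): not entailed.

No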